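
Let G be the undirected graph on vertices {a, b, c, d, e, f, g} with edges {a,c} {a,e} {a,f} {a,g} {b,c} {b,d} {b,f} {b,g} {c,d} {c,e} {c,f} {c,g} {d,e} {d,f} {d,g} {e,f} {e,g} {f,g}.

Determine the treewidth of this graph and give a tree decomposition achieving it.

Treewidth 4.
Bags: B1 = {c, d, e, f, g}  B2 = {a, c, e, f, g}  B3 = {b, c, d, f, g}
Tree: B1–B2, B1–B3

Each bag holds 5 vertices, so the decomposition has width 4, which upper-bounds the treewidth. Conversely, {c, d, e, f, g} is a clique of size 5, and the vertices of any clique must share a bag in every tree decomposition; so some bag has ≥ 5 vertices and tw(G) ≥ 4. Therefore the treewidth is 4.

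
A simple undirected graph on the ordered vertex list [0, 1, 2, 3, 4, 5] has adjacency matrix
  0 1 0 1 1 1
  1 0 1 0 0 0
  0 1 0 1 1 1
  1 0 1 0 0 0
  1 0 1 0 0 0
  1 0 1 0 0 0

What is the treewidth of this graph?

A width-2 tree decomposition is:
Bags: B1 = {0, 1, 2}  B2 = {0, 2, 4}  B3 = {0, 2, 5}  B4 = {0, 2, 3}
Tree: B1–B2, B2–B3, B3–B4
Each bag holds 3 vertices, so the decomposition has width 2, which upper-bounds the treewidth. For the lower bound, G contains the cycle 1–0–4–2–1, so G is not a forest; only forests have treewidth ≤ 1, hence tw(G) ≥ 2. Combining the bounds, tw(G) = 2.

2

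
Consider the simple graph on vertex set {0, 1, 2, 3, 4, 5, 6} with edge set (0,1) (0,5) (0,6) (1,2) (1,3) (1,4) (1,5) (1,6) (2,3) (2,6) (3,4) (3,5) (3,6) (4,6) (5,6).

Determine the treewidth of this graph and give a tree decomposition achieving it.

Treewidth 3.
One such decomposition:
Bags: B1 = {1, 2, 3, 6}  B2 = {1, 3, 5, 6}  B3 = {0, 1, 5, 6}  B4 = {1, 3, 4, 6}
Tree: B1–B2, B2–B3, B2–B4

The largest bag has 4 vertices, giving width 3; this decomposition certifies tw(G) ≤ 3. Conversely, {0, 1, 5, 6} is a clique of size 4, and the vertices of any clique must share a bag in every tree decomposition; so some bag has ≥ 4 vertices and tw(G) ≥ 3. Hence tw(G) = 3 exactly.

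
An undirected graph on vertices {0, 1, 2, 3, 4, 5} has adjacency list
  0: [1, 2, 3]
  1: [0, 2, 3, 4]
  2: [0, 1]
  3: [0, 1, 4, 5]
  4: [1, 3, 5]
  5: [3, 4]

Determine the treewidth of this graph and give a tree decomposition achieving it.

Treewidth 2.
One optimal decomposition is:
Bags: B1 = {1, 3, 4}  B2 = {0, 1, 3}  B3 = {3, 4, 5}  B4 = {0, 1, 2}
Tree: B1–B2, B1–B3, B2–B4

Each bag holds 3 vertices, so the decomposition has width 2, which upper-bounds the treewidth. On the other hand G contains the 3-clique {0, 1, 2}. A clique must lie in a single bag of any decomposition, so no decomposition can have width below 2. The upper and lower bounds meet at 2, so that is the treewidth.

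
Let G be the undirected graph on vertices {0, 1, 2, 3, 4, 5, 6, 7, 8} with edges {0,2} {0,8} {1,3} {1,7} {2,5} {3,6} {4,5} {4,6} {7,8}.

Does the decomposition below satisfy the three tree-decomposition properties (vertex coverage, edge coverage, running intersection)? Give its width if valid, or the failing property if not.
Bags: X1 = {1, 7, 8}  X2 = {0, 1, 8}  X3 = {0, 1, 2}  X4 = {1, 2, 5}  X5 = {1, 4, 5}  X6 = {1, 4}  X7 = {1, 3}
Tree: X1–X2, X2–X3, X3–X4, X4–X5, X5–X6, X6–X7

A tree decomposition must satisfy three properties: every vertex lies in some bag; for every edge, both endpoints lie together in some bag; and for every vertex, the bags containing it form a connected subtree. Here vertex 6 appears in no bag, so the decomposition is invalid.

No — vertex 6 appears in no bag.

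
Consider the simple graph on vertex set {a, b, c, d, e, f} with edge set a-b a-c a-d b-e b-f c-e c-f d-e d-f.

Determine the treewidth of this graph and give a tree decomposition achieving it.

Each bag holds 4 vertices, so the decomposition has width 3, which upper-bounds the treewidth. For the lower bound: the 4 vertex sets {d,f}, {b,e}, {a}, {c} are disjoint, each induces a connected subgraph, and every pair is joined by at least one edge of G. Contracting each set to a single vertex therefore yields K_{4} as a minor, and since treewidth is minor-monotone, tw(G) ≥ tw(K_{4}) = 3. The upper and lower bounds meet at 3, so that is the treewidth.

Treewidth 3.
Bags: B1 = {a, d, e, f}  B2 = {a, b, e, f}  B3 = {a, c, e, f}
Tree: B1–B2, B2–B3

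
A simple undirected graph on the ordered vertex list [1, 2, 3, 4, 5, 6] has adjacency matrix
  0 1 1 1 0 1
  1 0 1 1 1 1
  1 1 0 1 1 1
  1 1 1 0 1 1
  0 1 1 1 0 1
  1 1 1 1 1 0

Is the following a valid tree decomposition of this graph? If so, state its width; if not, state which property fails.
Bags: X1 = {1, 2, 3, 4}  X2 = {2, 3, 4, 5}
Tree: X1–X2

No — vertex 6 appears in no bag.

A tree decomposition must satisfy three properties: every vertex lies in some bag; for every edge, both endpoints lie together in some bag; and for every vertex, the bags containing it form a connected subtree. Here vertex 6 appears in no bag, so the decomposition is invalid.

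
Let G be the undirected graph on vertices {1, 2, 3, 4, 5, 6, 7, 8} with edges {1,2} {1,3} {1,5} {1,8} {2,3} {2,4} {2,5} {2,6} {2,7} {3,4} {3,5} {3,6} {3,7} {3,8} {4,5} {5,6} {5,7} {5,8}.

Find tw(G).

3

A width-3 tree decomposition is:
Bags: B1 = {1, 2, 3, 5}  B2 = {2, 3, 5, 7}  B3 = {1, 3, 5, 8}  B4 = {2, 3, 4, 5}  B5 = {2, 3, 5, 6}
Tree: B1–B2, B1–B3, B1–B4, B1–B5
Every bag has size at most 4, so the width is 4 − 1 = 3 and tw(G) ≤ 3. For the lower bound, the 4 vertices {1, 3, 5, 8} are pairwise adjacent, and any tree decomposition puts a clique entirely inside one bag — forcing width ≥ 3. The upper and lower bounds meet at 3, so that is the treewidth.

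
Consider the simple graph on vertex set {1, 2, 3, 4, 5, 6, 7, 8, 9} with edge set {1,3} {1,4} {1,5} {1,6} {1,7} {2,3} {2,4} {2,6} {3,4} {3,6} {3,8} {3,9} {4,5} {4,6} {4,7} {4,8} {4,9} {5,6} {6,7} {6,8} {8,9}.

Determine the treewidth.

3

A width-3 tree decomposition is:
Bags: B1 = {1, 3, 4, 6}  B2 = {2, 3, 4, 6}  B3 = {1, 4, 6, 7}  B4 = {3, 4, 6, 8}  B5 = {3, 4, 8, 9}  B6 = {1, 4, 5, 6}
Tree: B1–B2, B1–B3, B2–B4, B4–B5, B3–B6
Each bag holds 4 vertices, so the decomposition has width 3, which upper-bounds the treewidth. Conversely, {3, 4, 8, 9} is a clique of size 4, and the vertices of any clique must share a bag in every tree decomposition; so some bag has ≥ 4 vertices and tw(G) ≥ 3. Combining the bounds, tw(G) = 3.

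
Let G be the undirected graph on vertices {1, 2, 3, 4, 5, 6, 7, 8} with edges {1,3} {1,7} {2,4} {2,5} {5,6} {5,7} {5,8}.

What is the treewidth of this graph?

1

A width-1 tree decomposition is:
Bags: B1 = {2, 4}  B2 = {2, 5}  B3 = {5, 7}  B4 = {5, 6}  B5 = {5, 8}  B6 = {1, 7}  B7 = {1, 3}
Tree: B1–B2, B2–B3, B2–B4, B2–B5, B3–B6, B6–B7
Each bag holds 2 vertices, so the decomposition has width 1, which upper-bounds the treewidth. Any graph with an edge has treewidth ≥ 1, and G has the edge 2–4. The upper and lower bounds meet at 1, so that is the treewidth.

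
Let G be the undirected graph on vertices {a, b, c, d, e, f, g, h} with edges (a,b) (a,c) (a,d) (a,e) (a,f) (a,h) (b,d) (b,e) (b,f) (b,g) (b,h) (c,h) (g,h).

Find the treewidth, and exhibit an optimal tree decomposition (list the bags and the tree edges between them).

Treewidth 2.
One such decomposition:
Bags: B1 = {a, b, f}  B2 = {a, b, d}  B3 = {a, b, h}  B4 = {a, b, e}  B5 = {a, c, h}  B6 = {b, g, h}
Tree: B1–B2, B2–B3, B2–B4, B3–B5, B3–B6

The largest bag has 3 vertices, giving width 2; this decomposition certifies tw(G) ≤ 2. On the other hand G contains the 3-clique {a, c, h}. A clique must lie in a single bag of any decomposition, so no decomposition can have width below 2. The upper and lower bounds meet at 2, so that is the treewidth.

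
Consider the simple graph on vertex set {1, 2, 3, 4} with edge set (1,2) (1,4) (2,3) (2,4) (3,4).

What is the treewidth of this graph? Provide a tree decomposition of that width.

Every bag has size at most 3, so the width is 3 − 1 = 2 and tw(G) ≤ 2. Conversely, {1, 2, 4} is a clique of size 3, and the vertices of any clique must share a bag in every tree decomposition; so some bag has ≥ 3 vertices and tw(G) ≥ 2. Combining the bounds, tw(G) = 2.

Treewidth 2.
Bags: B1 = {2, 3, 4}  B2 = {1, 2, 4}
Tree: B1–B2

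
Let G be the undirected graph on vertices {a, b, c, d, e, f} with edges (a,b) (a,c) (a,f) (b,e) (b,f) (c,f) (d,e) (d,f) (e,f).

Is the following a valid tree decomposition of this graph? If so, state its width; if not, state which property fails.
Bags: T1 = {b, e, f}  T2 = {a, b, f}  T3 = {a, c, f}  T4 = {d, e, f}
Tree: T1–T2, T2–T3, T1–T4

Yes; width 2.

Vertex coverage: the bags together contain {a, b, c, d, e, f}, the full vertex set. Edge coverage: each edge of G has both endpoints in at least one bag. Running intersection: for every vertex, the bags containing it form a connected subtree. All three properties hold, so this is a valid tree decomposition of width max|bag| − 1 = 2, and hence tw(G) ≤ 2.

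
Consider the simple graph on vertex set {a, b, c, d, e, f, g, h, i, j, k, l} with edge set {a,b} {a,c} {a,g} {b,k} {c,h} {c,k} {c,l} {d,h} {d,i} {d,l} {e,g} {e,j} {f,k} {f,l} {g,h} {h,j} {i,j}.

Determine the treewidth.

3

A width-3 tree decomposition is:
Bags: B1 = {d, e, i, j}  B2 = {d, e, h, j}  B3 = {d, e, g, h}  B4 = {d, g, h, l}  B5 = {c, g, h, l}  B6 = {a, c, g, l}  B7 = {a, c, f, l}  B8 = {a, c, f, k}  B9 = {a, b, f, k}
Tree: B1–B2, B2–B3, B3–B4, B4–B5, B5–B6, B6–B7, B7–B8, B8–B9
Every bag has size at most 4, so the width is 4 − 1 = 3 and tw(G) ≤ 3. For the lower bound: the 4 vertex sets {e,i,j}, {d}, {h}, {a,c,g,l} are disjoint, each induces a connected subgraph, and every pair is joined by at least one edge of G. Contracting each set to a single vertex therefore yields K_{4} as a minor, and since treewidth is minor-monotone, tw(G) ≥ tw(K_{4}) = 3. Combining the bounds, tw(G) = 3.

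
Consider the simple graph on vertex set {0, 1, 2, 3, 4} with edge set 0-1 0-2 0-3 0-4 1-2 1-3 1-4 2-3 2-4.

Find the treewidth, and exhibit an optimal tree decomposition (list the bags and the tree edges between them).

Every bag has size at most 4, so the width is 4 − 1 = 3 and tw(G) ≤ 3. Conversely, {0, 1, 2, 3} is a clique of size 4, and the vertices of any clique must share a bag in every tree decomposition; so some bag has ≥ 4 vertices and tw(G) ≥ 3. The upper and lower bounds meet at 3, so that is the treewidth.

Treewidth 3.
One optimal decomposition is:
Bags: B1 = {0, 1, 2, 4}  B2 = {0, 1, 2, 3}
Tree: B1–B2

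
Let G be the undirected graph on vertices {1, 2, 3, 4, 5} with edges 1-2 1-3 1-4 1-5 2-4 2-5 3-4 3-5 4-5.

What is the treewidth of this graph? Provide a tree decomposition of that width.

The largest bag has 4 vertices, giving width 3; this decomposition certifies tw(G) ≤ 3. For the lower bound, the 4 vertices {1, 2, 4, 5} are pairwise adjacent, and any tree decomposition puts a clique entirely inside one bag — forcing width ≥ 3. Hence tw(G) = 3 exactly.

Treewidth 3.
Bags: B1 = {1, 2, 4, 5}  B2 = {1, 3, 4, 5}
Tree: B1–B2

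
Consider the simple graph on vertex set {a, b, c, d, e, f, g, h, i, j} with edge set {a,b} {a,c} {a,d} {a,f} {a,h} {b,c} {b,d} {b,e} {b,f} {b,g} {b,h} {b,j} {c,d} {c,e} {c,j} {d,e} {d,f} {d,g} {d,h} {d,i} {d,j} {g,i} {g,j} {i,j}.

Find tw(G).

3

A width-3 tree decomposition is:
Bags: B1 = {a, b, c, d}  B2 = {b, c, d, e}  B3 = {b, c, d, j}  B4 = {b, d, g, j}  B5 = {a, b, d, h}  B6 = {d, g, i, j}  B7 = {a, b, d, f}
Tree: B1–B2, B1–B3, B3–B4, B1–B5, B4–B6, B1–B7
The largest bag has 4 vertices, giving width 3; this decomposition certifies tw(G) ≤ 3. Conversely, {b, d, g, j} is a clique of size 4, and the vertices of any clique must share a bag in every tree decomposition; so some bag has ≥ 4 vertices and tw(G) ≥ 3. Combining the bounds, tw(G) = 3.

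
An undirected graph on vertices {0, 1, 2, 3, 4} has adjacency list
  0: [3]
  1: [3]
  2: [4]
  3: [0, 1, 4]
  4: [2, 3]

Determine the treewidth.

A width-1 tree decomposition is:
Bags: B1 = {3, 4}  B2 = {2, 4}  B3 = {0, 3}  B4 = {1, 3}
Tree: B1–B2, B1–B3, B1–B4
Each bag holds 2 vertices, so the decomposition has width 1, which upper-bounds the treewidth. Since G has at least one edge (e.g. 4–3), it is not an edgeless graph, so tw(G) ≥ 1. The upper and lower bounds meet at 1, so that is the treewidth.

1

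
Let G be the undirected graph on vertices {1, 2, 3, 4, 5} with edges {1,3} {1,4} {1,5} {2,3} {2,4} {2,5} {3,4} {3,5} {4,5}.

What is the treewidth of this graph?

3

A width-3 tree decomposition is:
Bags: B1 = {2, 3, 4, 5}  B2 = {1, 3, 4, 5}
Tree: B1–B2
Every bag has size at most 4, so the width is 4 − 1 = 3 and tw(G) ≤ 3. On the other hand G contains the 4-clique {1, 3, 4, 5}. A clique must lie in a single bag of any decomposition, so no decomposition can have width below 3. The upper and lower bounds meet at 3, so that is the treewidth.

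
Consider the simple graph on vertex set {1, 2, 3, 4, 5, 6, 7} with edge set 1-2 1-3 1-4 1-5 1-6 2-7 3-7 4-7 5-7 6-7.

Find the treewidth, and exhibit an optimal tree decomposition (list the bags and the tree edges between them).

Each bag holds 3 vertices, so the decomposition has width 2, which upper-bounds the treewidth. The edges 1–5–7–3–1 form a cycle, so G is not a tree and its treewidth is at least 2. The upper and lower bounds meet at 2, so that is the treewidth.

Treewidth 2.
Bags: B1 = {1, 5, 7}  B2 = {1, 3, 7}  B3 = {1, 6, 7}  B4 = {1, 4, 7}  B5 = {1, 2, 7}
Tree: B1–B2, B2–B3, B3–B4, B4–B5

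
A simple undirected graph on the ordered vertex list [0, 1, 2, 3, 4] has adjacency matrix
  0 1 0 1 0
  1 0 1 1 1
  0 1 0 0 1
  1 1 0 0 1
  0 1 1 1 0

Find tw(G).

2

A width-2 tree decomposition is:
Bags: B1 = {1, 3, 4}  B2 = {0, 1, 3}  B3 = {1, 2, 4}
Tree: B1–B2, B1–B3
Every bag has size at most 3, so the width is 3 − 1 = 2 and tw(G) ≤ 2. For the lower bound, the 3 vertices {1, 2, 4} are pairwise adjacent, and any tree decomposition puts a clique entirely inside one bag — forcing width ≥ 2. Hence tw(G) = 2 exactly.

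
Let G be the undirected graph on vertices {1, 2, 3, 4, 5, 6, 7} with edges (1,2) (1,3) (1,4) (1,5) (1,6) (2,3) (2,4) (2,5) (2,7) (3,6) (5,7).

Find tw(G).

A width-2 tree decomposition is:
Bags: B1 = {1, 3, 6}  B2 = {1, 2, 3}  B3 = {1, 2, 4}  B4 = {1, 2, 5}  B5 = {2, 5, 7}
Tree: B1–B2, B2–B3, B3–B4, B4–B5
Every bag has size at most 3, so the width is 3 − 1 = 2 and tw(G) ≤ 2. For the lower bound, the 3 vertices {1, 2, 3} are pairwise adjacent, and any tree decomposition puts a clique entirely inside one bag — forcing width ≥ 2. Combining the bounds, tw(G) = 2.

2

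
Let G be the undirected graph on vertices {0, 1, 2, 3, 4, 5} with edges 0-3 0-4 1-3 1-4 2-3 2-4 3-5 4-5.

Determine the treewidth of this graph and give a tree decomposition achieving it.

Each bag holds 3 vertices, so the decomposition has width 2, which upper-bounds the treewidth. For the lower bound, G contains the cycle 3–0–4–2–3, so G is not a forest; only forests have treewidth ≤ 1, hence tw(G) ≥ 2. Hence tw(G) = 2 exactly.

Treewidth 2.
One such decomposition:
Bags: B1 = {0, 3, 4}  B2 = {2, 3, 4}  B3 = {3, 4, 5}  B4 = {1, 3, 4}
Tree: B1–B2, B2–B3, B3–B4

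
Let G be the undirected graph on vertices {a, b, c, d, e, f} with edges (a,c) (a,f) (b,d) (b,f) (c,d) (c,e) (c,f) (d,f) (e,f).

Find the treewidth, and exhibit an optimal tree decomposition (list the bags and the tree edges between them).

Every bag has size at most 3, so the width is 3 − 1 = 2 and tw(G) ≤ 2. On the other hand G contains the 3-clique {c, d, f}. A clique must lie in a single bag of any decomposition, so no decomposition can have width below 2. The upper and lower bounds meet at 2, so that is the treewidth.

Treewidth 2.
One optimal decomposition is:
Bags: B1 = {c, e, f}  B2 = {c, d, f}  B3 = {a, c, f}  B4 = {b, d, f}
Tree: B1–B2, B1–B3, B2–B4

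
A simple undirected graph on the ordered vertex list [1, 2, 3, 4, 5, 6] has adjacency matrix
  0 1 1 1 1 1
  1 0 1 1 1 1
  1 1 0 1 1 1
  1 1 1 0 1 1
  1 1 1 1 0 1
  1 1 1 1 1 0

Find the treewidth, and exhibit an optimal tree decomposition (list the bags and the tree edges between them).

Treewidth 5.
Bags: B1 = {1, 2, 3, 4, 5, 6}
Tree: (single bag)

With just one bag of size 6, the width is 6 − 1 = 5, so tw(G) ≤ 5. For the lower bound, the 6 vertices {1, 2, 3, 4, 5, 6} are pairwise adjacent, and any tree decomposition puts a clique entirely inside one bag — forcing width ≥ 5. Therefore the treewidth is 5.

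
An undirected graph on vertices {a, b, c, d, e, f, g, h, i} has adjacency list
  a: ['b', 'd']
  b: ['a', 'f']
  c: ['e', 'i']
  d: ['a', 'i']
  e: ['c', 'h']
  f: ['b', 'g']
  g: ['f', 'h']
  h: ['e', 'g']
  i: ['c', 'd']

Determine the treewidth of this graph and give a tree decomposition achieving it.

Every bag has size at most 3, so the width is 3 − 1 = 2 and tw(G) ≤ 2. The edges f–b–a–d–i–c–e–h–g–f form a cycle, so G is not a tree and its treewidth is at least 2. Therefore the treewidth is 2.

Treewidth 2.
One optimal decomposition is:
Bags: B1 = {a, b, f}  B2 = {a, d, f}  B3 = {d, f, i}  B4 = {c, f, i}  B5 = {c, e, f}  B6 = {e, f, h}  B7 = {f, g, h}
Tree: B1–B2, B2–B3, B3–B4, B4–B5, B5–B6, B6–B7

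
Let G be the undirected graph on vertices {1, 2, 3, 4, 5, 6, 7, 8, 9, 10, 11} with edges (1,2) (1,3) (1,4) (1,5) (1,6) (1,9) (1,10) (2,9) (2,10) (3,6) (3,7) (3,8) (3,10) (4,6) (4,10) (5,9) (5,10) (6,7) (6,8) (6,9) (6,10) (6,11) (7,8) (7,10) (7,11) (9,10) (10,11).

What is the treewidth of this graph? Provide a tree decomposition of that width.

Treewidth 3.
One such decomposition:
Bags: B1 = {1, 3, 6, 10}  B2 = {1, 6, 9, 10}  B3 = {3, 6, 7, 10}  B4 = {3, 6, 7, 8}  B5 = {1, 4, 6, 10}  B6 = {1, 5, 9, 10}  B7 = {6, 7, 10, 11}  B8 = {1, 2, 9, 10}
Tree: B1–B2, B1–B3, B3–B4, B2–B5, B2–B6, B3–B7, B6–B8

Every bag has size at most 4, so the width is 4 − 1 = 3 and tw(G) ≤ 3. Conversely, {3, 6, 7, 8} is a clique of size 4, and the vertices of any clique must share a bag in every tree decomposition; so some bag has ≥ 4 vertices and tw(G) ≥ 3. The upper and lower bounds meet at 3, so that is the treewidth.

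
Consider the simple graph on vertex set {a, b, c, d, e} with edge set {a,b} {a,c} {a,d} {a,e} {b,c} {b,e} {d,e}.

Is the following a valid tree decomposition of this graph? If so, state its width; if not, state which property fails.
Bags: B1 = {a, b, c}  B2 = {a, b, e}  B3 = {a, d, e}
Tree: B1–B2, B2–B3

Yes; width 2.

Every vertex of G appears in some bag (union = {a, b, c, d, e}); every edge is covered by a bag; and for each vertex v the set of bags containing v is connected in the bag tree. The decomposition is therefore valid. The largest bag has 3 vertices, so the width is 2.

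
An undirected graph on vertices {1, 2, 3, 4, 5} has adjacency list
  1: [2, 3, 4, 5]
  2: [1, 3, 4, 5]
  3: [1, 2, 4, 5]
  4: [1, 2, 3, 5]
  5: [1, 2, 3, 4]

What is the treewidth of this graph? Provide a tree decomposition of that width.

With just one bag of size 5, the width is 5 − 1 = 4, so tw(G) ≤ 4. On the other hand G contains the 5-clique {1, 2, 3, 4, 5}. A clique must lie in a single bag of any decomposition, so no decomposition can have width below 4. Hence tw(G) = 4 exactly.

Treewidth 4.
One such decomposition:
Bags: B1 = {1, 2, 3, 4, 5}
Tree: (single bag)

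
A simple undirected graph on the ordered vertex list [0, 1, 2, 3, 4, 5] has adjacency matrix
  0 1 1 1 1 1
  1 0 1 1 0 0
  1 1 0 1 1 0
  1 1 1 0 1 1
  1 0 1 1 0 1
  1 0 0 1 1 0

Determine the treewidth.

3

A width-3 tree decomposition is:
Bags: B1 = {0, 2, 3, 4}  B2 = {0, 1, 2, 3}  B3 = {0, 3, 4, 5}
Tree: B1–B2, B1–B3
Each bag holds 4 vertices, so the decomposition has width 3, which upper-bounds the treewidth. For the lower bound, the 4 vertices {0, 1, 2, 3} are pairwise adjacent, and any tree decomposition puts a clique entirely inside one bag — forcing width ≥ 3. The upper and lower bounds meet at 3, so that is the treewidth.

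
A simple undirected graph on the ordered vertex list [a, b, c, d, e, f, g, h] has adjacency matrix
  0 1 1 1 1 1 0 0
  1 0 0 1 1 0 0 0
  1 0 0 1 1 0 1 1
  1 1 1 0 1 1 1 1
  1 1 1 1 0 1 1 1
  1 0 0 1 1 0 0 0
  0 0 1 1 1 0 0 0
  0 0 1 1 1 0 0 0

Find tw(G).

A width-3 tree decomposition is:
Bags: B1 = {a, b, d, e}  B2 = {a, c, d, e}  B3 = {a, d, e, f}  B4 = {c, d, e, g}  B5 = {c, d, e, h}
Tree: B1–B2, B1–B3, B2–B4, B2–B5
Every bag has size at most 4, so the width is 4 − 1 = 3 and tw(G) ≤ 3. Conversely, {c, d, e, g} is a clique of size 4, and the vertices of any clique must share a bag in every tree decomposition; so some bag has ≥ 4 vertices and tw(G) ≥ 3. The upper and lower bounds meet at 3, so that is the treewidth.

3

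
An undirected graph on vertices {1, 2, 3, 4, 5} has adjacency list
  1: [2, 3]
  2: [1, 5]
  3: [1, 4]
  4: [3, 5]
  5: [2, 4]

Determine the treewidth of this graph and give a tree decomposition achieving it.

Treewidth 2.
Bags: B1 = {1, 2, 3}  B2 = {2, 3, 4}  B3 = {2, 4, 5}
Tree: B1–B2, B2–B3

Each bag holds 3 vertices, so the decomposition has width 2, which upper-bounds the treewidth. The edges 2–1–3–4–5–2 form a cycle, so G is not a tree and its treewidth is at least 2. The upper and lower bounds meet at 2, so that is the treewidth.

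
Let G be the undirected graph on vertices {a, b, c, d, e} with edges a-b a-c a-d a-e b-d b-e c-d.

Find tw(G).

A width-2 tree decomposition is:
Bags: B1 = {a, c, d}  B2 = {a, b, d}  B3 = {a, b, e}
Tree: B1–B2, B2–B3
Every bag has size at most 3, so the width is 3 − 1 = 2 and tw(G) ≤ 2. Conversely, {a, c, d} is a clique of size 3, and the vertices of any clique must share a bag in every tree decomposition; so some bag has ≥ 3 vertices and tw(G) ≥ 2. Hence tw(G) = 2 exactly.

2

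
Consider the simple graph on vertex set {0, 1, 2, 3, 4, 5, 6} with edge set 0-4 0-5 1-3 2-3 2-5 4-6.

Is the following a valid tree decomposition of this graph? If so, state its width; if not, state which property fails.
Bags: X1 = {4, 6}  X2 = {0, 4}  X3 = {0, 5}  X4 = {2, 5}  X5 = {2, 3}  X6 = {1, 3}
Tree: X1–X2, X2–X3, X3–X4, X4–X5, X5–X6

Vertex coverage: the bags together contain {0, 1, 2, 3, 4, 5, 6}, the full vertex set. Edge coverage: each edge of G has both endpoints in at least one bag. Running intersection: for every vertex, the bags containing it form a connected subtree. All three properties hold, so this is a valid tree decomposition of width max|bag| − 1 = 1, and hence tw(G) ≤ 1.

Yes; width 1.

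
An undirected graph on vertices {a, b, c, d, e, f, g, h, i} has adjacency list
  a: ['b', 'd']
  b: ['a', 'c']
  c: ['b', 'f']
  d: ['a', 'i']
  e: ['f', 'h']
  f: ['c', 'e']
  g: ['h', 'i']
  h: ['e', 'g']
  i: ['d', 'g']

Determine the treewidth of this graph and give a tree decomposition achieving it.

Every bag has size at most 3, so the width is 3 − 1 = 2 and tw(G) ≤ 2. For the lower bound, G contains the cycle g–i–d–a–b–c–f–e–h–g, so G is not a forest; only forests have treewidth ≤ 1, hence tw(G) ≥ 2. The upper and lower bounds meet at 2, so that is the treewidth.

Treewidth 2.
Bags: B1 = {d, g, i}  B2 = {a, d, g}  B3 = {a, b, g}  B4 = {b, c, g}  B5 = {c, f, g}  B6 = {e, f, g}  B7 = {e, g, h}
Tree: B1–B2, B2–B3, B3–B4, B4–B5, B5–B6, B6–B7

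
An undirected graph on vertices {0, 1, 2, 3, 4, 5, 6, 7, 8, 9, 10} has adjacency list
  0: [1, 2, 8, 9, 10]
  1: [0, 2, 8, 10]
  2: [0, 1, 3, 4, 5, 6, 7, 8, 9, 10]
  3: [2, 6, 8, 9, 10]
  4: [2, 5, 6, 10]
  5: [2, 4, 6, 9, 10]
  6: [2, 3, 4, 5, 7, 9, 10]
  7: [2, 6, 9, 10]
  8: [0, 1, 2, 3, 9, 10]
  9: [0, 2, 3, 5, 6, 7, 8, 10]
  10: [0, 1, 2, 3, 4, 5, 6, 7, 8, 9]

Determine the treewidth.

A width-4 tree decomposition is:
Bags: B1 = {2, 6, 7, 9, 10}  B2 = {2, 5, 6, 9, 10}  B3 = {2, 3, 6, 9, 10}  B4 = {2, 4, 5, 6, 10}  B5 = {2, 3, 8, 9, 10}  B6 = {0, 2, 8, 9, 10}  B7 = {0, 1, 2, 8, 10}
Tree: B1–B2, B1–B3, B2–B4, B3–B5, B5–B6, B6–B7
The largest bag has 5 vertices, giving width 4; this decomposition certifies tw(G) ≤ 4. For the lower bound, the 5 vertices {0, 1, 2, 8, 10} are pairwise adjacent, and any tree decomposition puts a clique entirely inside one bag — forcing width ≥ 4. Hence tw(G) = 4 exactly.

4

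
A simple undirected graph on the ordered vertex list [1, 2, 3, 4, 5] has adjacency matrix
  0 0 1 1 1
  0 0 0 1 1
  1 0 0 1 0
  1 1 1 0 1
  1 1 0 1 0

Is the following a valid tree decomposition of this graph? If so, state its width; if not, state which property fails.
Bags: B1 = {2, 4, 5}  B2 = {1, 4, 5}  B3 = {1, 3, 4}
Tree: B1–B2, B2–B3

Yes; width 2.

Checking the three conditions: (i) the bags cover all of {1, 2, 3, 4, 5}; (ii) for each edge, some bag contains both endpoints; (iii) the bags containing any fixed vertex form a subtree. All hold, so the decomposition is valid with width 3 − 1 = 2.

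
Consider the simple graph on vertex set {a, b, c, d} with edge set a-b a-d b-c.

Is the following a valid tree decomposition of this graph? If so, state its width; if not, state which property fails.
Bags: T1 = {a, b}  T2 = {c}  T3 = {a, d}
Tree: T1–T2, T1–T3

No — edge (b,c) lies in no bag.

A tree decomposition must satisfy three properties: every vertex lies in some bag; for every edge, both endpoints lie together in some bag; and for every vertex, the bags containing it form a connected subtree. Here edge (b,c) lies in no bag, so the decomposition is invalid.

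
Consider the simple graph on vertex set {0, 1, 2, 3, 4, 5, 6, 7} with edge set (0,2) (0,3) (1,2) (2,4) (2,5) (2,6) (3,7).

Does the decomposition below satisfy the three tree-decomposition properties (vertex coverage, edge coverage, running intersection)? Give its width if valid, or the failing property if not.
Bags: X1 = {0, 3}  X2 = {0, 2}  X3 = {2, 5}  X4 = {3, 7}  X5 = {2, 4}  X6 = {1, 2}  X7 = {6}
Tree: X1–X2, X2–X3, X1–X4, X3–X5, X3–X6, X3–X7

No — edge (2,6) lies in no bag.

A tree decomposition must satisfy three properties: every vertex lies in some bag; for every edge, both endpoints lie together in some bag; and for every vertex, the bags containing it form a connected subtree. Here edge (2,6) lies in no bag, so the decomposition is invalid.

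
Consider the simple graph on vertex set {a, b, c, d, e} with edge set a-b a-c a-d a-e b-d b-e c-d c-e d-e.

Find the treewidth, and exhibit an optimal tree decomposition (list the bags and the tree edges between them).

Treewidth 3.
One optimal decomposition is:
Bags: B1 = {a, b, d, e}  B2 = {a, c, d, e}
Tree: B1–B2

Each bag holds 4 vertices, so the decomposition has width 3, which upper-bounds the treewidth. For the lower bound, the 4 vertices {a, c, d, e} are pairwise adjacent, and any tree decomposition puts a clique entirely inside one bag — forcing width ≥ 3. Therefore the treewidth is 3.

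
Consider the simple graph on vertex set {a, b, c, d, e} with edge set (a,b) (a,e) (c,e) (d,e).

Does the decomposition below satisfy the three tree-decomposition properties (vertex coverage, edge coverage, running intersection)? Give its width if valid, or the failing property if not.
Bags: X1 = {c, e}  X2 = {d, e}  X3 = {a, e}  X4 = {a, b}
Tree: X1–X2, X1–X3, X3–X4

Yes; width 1.

Vertex coverage: the bags together contain {a, b, c, d, e}, the full vertex set. Edge coverage: each edge of G has both endpoints in at least one bag. Running intersection: for every vertex, the bags containing it form a connected subtree. All three properties hold, so this is a valid tree decomposition of width max|bag| − 1 = 1, and hence tw(G) ≤ 1.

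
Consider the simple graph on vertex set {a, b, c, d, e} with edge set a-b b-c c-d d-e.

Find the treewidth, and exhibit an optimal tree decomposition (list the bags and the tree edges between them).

Every bag has size at most 2, so the width is 2 − 1 = 1 and tw(G) ≤ 1. Any graph with an edge has treewidth ≥ 1, and G has the edge e–d. The upper and lower bounds meet at 1, so that is the treewidth.

Treewidth 1.
One such decomposition:
Bags: B1 = {d, e}  B2 = {c, d}  B3 = {b, c}  B4 = {a, b}
Tree: B1–B2, B2–B3, B3–B4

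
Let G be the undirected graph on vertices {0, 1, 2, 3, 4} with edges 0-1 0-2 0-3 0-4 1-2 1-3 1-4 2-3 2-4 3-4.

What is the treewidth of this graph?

4

A width-4 tree decomposition is:
Bags: B1 = {0, 1, 2, 3, 4}
Tree: (single bag)
With just one bag of size 5, the width is 5 − 1 = 4, so tw(G) ≤ 4. For the lower bound, the 5 vertices {0, 1, 2, 3, 4} are pairwise adjacent, and any tree decomposition puts a clique entirely inside one bag — forcing width ≥ 4. The upper and lower bounds meet at 4, so that is the treewidth.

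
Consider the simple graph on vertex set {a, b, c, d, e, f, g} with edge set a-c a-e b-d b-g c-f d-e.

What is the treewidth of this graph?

A width-1 tree decomposition is:
Bags: B1 = {b, g}  B2 = {b, d}  B3 = {d, e}  B4 = {a, e}  B5 = {a, c}  B6 = {c, f}
Tree: B1–B2, B2–B3, B3–B4, B4–B5, B5–B6
Every bag has size at most 2, so the width is 2 − 1 = 1 and tw(G) ≤ 1. Any graph with an edge has treewidth ≥ 1, and G has the edge g–b. Therefore the treewidth is 1.

1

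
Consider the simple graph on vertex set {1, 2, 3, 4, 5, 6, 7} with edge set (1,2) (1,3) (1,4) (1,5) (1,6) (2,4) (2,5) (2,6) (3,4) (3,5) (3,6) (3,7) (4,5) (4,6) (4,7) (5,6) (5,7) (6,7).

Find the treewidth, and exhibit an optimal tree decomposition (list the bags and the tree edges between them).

Every bag has size at most 5, so the width is 5 − 1 = 4 and tw(G) ≤ 4. Conversely, {1, 2, 4, 5, 6} is a clique of size 5, and the vertices of any clique must share a bag in every tree decomposition; so some bag has ≥ 5 vertices and tw(G) ≥ 4. Combining the bounds, tw(G) = 4.

Treewidth 4.
One optimal decomposition is:
Bags: B1 = {1, 2, 4, 5, 6}  B2 = {1, 3, 4, 5, 6}  B3 = {3, 4, 5, 6, 7}
Tree: B1–B2, B2–B3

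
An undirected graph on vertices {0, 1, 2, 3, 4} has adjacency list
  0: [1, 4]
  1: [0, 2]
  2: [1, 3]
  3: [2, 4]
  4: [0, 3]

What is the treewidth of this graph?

2

A width-2 tree decomposition is:
Bags: B1 = {0, 1, 2}  B2 = {0, 2, 3}  B3 = {0, 3, 4}
Tree: B1–B2, B2–B3
The largest bag has 3 vertices, giving width 2; this decomposition certifies tw(G) ≤ 2. Since 0–1–2–3–4–0 is a cycle in G, G is not acyclic. Forests are exactly the graphs of treewidth ≤ 1, so tw(G) ≥ 2. Hence tw(G) = 2 exactly.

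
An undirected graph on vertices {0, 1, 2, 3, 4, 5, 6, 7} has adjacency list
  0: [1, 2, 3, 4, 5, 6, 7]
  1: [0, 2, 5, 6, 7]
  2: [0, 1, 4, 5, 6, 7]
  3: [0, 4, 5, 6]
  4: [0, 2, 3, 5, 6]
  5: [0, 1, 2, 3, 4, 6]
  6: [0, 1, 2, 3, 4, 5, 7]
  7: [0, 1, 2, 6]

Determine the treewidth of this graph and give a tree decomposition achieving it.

Every bag has size at most 5, so the width is 5 − 1 = 4 and tw(G) ≤ 4. On the other hand G contains the 5-clique {0, 1, 2, 5, 6}. A clique must lie in a single bag of any decomposition, so no decomposition can have width below 4. The upper and lower bounds meet at 4, so that is the treewidth.

Treewidth 4.
One optimal decomposition is:
Bags: B1 = {0, 2, 4, 5, 6}  B2 = {0, 1, 2, 5, 6}  B3 = {0, 3, 4, 5, 6}  B4 = {0, 1, 2, 6, 7}
Tree: B1–B2, B1–B3, B2–B4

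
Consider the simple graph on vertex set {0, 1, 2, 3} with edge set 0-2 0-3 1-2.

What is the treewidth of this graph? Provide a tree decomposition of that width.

The largest bag has 2 vertices, giving width 1; this decomposition certifies tw(G) ≤ 1. Since G has at least one edge (e.g. 2–0), it is not an edgeless graph, so tw(G) ≥ 1. The upper and lower bounds meet at 1, so that is the treewidth.

Treewidth 1.
One optimal decomposition is:
Bags: B1 = {0, 2}  B2 = {1, 2}  B3 = {0, 3}
Tree: B1–B2, B1–B3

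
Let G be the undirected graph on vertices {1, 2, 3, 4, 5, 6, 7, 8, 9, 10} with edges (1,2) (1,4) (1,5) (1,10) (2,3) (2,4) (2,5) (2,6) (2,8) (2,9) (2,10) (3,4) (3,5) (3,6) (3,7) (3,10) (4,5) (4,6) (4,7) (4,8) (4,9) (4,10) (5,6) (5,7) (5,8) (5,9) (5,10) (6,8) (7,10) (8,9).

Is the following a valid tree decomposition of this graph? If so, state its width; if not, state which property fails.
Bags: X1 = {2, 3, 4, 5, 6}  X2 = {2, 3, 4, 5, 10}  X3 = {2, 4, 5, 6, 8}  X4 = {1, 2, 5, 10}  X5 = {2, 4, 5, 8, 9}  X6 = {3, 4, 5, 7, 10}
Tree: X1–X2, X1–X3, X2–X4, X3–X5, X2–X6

A tree decomposition must satisfy three properties: every vertex lies in some bag; for every edge, both endpoints lie together in some bag; and for every vertex, the bags containing it form a connected subtree. Here edge (4,1) lies in no bag, so the decomposition is invalid.

No — edge (4,1) lies in no bag.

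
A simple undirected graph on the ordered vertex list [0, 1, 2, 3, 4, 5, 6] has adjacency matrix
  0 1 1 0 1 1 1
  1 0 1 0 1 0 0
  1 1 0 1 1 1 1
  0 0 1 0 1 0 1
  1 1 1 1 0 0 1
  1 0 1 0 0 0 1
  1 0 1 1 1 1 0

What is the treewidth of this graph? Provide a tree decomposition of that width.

Treewidth 3.
Bags: B1 = {0, 2, 4, 6}  B2 = {0, 1, 2, 4}  B3 = {2, 3, 4, 6}  B4 = {0, 2, 5, 6}
Tree: B1–B2, B1–B3, B1–B4

Each bag holds 4 vertices, so the decomposition has width 3, which upper-bounds the treewidth. For the lower bound, the 4 vertices {0, 1, 2, 4} are pairwise adjacent, and any tree decomposition puts a clique entirely inside one bag — forcing width ≥ 3. Hence tw(G) = 3 exactly.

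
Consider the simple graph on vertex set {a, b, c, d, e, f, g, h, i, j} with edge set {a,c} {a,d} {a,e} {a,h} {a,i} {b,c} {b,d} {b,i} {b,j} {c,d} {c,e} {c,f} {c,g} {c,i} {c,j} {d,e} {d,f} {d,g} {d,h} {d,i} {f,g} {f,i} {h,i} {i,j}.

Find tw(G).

3

A width-3 tree decomposition is:
Bags: B1 = {c, d, f, i}  B2 = {b, c, d, i}  B3 = {a, c, d, i}  B4 = {a, c, d, e}  B5 = {a, d, h, i}  B6 = {c, d, f, g}  B7 = {b, c, i, j}
Tree: B1–B2, B2–B3, B3–B4, B3–B5, B1–B6, B2–B7
Each bag holds 4 vertices, so the decomposition has width 3, which upper-bounds the treewidth. Conversely, {a, d, h, i} is a clique of size 4, and the vertices of any clique must share a bag in every tree decomposition; so some bag has ≥ 4 vertices and tw(G) ≥ 3. Combining the bounds, tw(G) = 3.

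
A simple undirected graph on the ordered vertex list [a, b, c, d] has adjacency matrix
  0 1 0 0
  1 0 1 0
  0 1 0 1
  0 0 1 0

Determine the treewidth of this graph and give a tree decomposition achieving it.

Treewidth 1.
One optimal decomposition is:
Bags: B1 = {c, d}  B2 = {b, c}  B3 = {a, b}
Tree: B1–B2, B2–B3

Each bag holds 2 vertices, so the decomposition has width 1, which upper-bounds the treewidth. Any graph with an edge has treewidth ≥ 1, and G has the edge d–c. Combining the bounds, tw(G) = 1.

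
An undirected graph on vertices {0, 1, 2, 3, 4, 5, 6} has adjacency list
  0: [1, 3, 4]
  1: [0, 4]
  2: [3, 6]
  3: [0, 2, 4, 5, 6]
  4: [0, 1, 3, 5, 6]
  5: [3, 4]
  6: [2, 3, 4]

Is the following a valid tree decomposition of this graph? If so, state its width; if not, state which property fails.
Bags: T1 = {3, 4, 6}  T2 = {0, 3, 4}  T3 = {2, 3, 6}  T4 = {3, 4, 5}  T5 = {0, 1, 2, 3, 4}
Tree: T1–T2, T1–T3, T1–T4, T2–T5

No — bags containing vertex 2 are not connected in the tree.

A tree decomposition must satisfy three properties: every vertex lies in some bag; for every edge, both endpoints lie together in some bag; and for every vertex, the bags containing it form a connected subtree. Here bags containing vertex 2 are not connected in the tree, so the decomposition is invalid.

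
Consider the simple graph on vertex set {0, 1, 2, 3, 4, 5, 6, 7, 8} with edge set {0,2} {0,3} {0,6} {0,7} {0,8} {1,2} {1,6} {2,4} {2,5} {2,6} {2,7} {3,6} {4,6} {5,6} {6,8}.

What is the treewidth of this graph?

A width-2 tree decomposition is:
Bags: B1 = {0, 2, 6}  B2 = {0, 3, 6}  B3 = {2, 5, 6}  B4 = {0, 2, 7}  B5 = {2, 4, 6}  B6 = {1, 2, 6}  B7 = {0, 6, 8}
Tree: B1–B2, B1–B3, B1–B4, B3–B5, B5–B6, B2–B7
Every bag has size at most 3, so the width is 3 − 1 = 2 and tw(G) ≤ 2. On the other hand G contains the 3-clique {0, 6, 8}. A clique must lie in a single bag of any decomposition, so no decomposition can have width below 2. Combining the bounds, tw(G) = 2.

2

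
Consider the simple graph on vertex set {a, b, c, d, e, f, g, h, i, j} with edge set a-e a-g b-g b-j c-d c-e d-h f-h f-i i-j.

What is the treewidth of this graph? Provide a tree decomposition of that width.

The largest bag has 3 vertices, giving width 2; this decomposition certifies tw(G) ≤ 2. For the lower bound, G contains the cycle d–h–f–i–j–b–g–a–e–c–d, so G is not a forest; only forests have treewidth ≤ 1, hence tw(G) ≥ 2. Combining the bounds, tw(G) = 2.

Treewidth 2.
One optimal decomposition is:
Bags: B1 = {d, f, h}  B2 = {d, f, i}  B3 = {d, i, j}  B4 = {b, d, j}  B5 = {b, d, g}  B6 = {a, d, g}  B7 = {a, d, e}  B8 = {c, d, e}
Tree: B1–B2, B2–B3, B3–B4, B4–B5, B5–B6, B6–B7, B7–B8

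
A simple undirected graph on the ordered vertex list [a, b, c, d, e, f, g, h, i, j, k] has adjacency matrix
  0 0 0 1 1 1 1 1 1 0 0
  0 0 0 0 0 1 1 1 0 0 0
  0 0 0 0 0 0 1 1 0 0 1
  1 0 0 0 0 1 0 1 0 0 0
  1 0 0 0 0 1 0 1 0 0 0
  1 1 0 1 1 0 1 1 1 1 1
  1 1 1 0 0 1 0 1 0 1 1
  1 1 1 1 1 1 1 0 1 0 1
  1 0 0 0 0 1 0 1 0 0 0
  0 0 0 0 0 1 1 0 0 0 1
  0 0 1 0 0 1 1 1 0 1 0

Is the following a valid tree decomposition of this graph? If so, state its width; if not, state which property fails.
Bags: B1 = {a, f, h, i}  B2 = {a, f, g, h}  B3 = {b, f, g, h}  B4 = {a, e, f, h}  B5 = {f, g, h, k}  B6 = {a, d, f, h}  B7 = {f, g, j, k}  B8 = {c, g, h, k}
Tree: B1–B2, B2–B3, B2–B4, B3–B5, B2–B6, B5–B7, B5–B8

Vertex coverage: the bags together contain {a, b, c, d, e, f, g, h, i, j, k}, the full vertex set. Edge coverage: each edge of G has both endpoints in at least one bag. Running intersection: for every vertex, the bags containing it form a connected subtree. All three properties hold, so this is a valid tree decomposition of width max|bag| − 1 = 3, and hence tw(G) ≤ 3.

Yes; width 3.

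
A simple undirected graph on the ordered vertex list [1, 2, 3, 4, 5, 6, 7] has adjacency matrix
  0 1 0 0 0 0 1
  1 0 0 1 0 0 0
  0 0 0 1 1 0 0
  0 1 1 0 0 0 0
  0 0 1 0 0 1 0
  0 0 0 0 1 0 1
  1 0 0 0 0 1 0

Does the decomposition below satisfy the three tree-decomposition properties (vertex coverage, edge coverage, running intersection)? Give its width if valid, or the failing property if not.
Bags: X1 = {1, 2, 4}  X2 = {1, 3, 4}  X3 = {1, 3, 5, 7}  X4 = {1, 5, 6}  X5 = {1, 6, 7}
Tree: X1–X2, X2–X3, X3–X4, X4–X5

No — bags containing vertex 7 are not connected in the tree.

A tree decomposition must satisfy three properties: every vertex lies in some bag; for every edge, both endpoints lie together in some bag; and for every vertex, the bags containing it form a connected subtree. Here bags containing vertex 7 are not connected in the tree, so the decomposition is invalid.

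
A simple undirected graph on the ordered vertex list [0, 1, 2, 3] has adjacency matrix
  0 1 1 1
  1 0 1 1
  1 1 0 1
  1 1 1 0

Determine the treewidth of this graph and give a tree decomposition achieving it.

Treewidth 3.
One such decomposition:
Bags: B1 = {0, 1, 2, 3}
Tree: (single bag)

With just one bag of size 4, the width is 4 − 1 = 3, so tw(G) ≤ 3. On the other hand G contains the 4-clique {0, 1, 2, 3}. A clique must lie in a single bag of any decomposition, so no decomposition can have width below 3. Therefore the treewidth is 3.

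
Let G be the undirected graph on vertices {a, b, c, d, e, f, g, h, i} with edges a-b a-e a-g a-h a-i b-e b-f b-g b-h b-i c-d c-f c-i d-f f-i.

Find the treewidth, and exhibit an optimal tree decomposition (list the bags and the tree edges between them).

Treewidth 2.
One optimal decomposition is:
Bags: B1 = {a, b, g}  B2 = {a, b, i}  B3 = {b, f, i}  B4 = {a, b, e}  B5 = {c, f, i}  B6 = {c, d, f}  B7 = {a, b, h}
Tree: B1–B2, B2–B3, B2–B4, B3–B5, B5–B6, B4–B7

Every bag has size at most 3, so the width is 3 − 1 = 2 and tw(G) ≤ 2. On the other hand G contains the 3-clique {c, d, f}. A clique must lie in a single bag of any decomposition, so no decomposition can have width below 2. The upper and lower bounds meet at 2, so that is the treewidth.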